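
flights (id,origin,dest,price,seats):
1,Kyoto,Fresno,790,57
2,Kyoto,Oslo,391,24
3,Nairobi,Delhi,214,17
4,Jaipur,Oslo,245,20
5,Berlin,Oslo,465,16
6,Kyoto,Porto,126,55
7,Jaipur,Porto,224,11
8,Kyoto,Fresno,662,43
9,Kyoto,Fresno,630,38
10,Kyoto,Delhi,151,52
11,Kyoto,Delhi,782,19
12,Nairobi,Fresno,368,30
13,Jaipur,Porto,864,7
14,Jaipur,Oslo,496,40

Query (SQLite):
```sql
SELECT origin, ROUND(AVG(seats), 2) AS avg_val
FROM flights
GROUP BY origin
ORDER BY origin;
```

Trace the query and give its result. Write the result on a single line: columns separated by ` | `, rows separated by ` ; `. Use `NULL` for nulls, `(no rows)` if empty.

Partition flights by origin; compute ROUND(AVG(seats), 2) within each group.
  Berlin: ids {5} → ROUND(AVG(seats), 2)=16
  Jaipur: ids {4, 7, 13, 14} → ROUND(AVG(seats), 2)=19.5
  Kyoto: ids {1, 2, 6, 8, 9, 10, 11} → ROUND(AVG(seats), 2)=41.14
  Nairobi: ids {3, 12} → ROUND(AVG(seats), 2)=23.5

Berlin | 16 ; Jaipur | 19.5 ; Kyoto | 41.14 ; Nairobi | 23.5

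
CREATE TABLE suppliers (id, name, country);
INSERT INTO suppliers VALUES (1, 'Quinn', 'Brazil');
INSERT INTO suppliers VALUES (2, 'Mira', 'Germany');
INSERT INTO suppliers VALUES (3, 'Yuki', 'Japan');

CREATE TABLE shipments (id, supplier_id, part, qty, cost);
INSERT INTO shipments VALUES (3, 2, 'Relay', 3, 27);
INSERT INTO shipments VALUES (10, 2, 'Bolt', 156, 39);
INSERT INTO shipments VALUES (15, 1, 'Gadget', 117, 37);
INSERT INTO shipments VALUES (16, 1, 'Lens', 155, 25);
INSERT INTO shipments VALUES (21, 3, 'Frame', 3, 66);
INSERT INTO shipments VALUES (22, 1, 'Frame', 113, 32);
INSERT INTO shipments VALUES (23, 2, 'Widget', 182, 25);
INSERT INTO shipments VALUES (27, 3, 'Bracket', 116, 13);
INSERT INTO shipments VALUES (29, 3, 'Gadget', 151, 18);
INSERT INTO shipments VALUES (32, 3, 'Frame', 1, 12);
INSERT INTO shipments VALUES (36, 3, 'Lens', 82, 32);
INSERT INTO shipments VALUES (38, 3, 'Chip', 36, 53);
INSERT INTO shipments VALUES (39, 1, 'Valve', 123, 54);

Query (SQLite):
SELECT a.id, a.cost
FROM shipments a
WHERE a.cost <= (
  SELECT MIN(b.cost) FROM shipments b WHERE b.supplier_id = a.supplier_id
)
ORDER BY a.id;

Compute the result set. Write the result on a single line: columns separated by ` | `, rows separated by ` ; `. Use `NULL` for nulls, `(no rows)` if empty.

For each shipments row a, compute MIN(cost) over rows sharing a.supplier_id.
Keep row a if a.cost <= that per-group MIN.
  supplier_id=1: MIN(cost) = 25
  supplier_id=2: MIN(cost) = 25
  supplier_id=3: MIN(cost) = 12

16 | 25 ; 23 | 25 ; 32 | 12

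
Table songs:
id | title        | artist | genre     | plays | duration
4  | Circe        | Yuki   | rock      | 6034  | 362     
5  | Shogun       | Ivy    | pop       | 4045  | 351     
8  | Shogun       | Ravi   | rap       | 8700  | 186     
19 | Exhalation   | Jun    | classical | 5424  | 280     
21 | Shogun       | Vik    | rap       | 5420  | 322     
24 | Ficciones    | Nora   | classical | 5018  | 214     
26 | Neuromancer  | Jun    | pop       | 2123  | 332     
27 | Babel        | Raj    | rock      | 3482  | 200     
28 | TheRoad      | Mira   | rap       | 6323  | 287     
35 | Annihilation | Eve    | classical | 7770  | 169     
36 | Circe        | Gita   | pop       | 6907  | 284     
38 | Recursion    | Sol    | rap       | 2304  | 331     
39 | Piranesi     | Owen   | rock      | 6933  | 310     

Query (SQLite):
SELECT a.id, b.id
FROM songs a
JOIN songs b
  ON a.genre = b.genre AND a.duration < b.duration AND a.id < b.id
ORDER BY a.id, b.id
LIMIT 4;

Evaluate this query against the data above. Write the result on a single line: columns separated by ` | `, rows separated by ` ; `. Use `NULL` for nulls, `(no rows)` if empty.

Pairs (a,b) with same genre, a.duration < b.duration, a.id < b.id.
genre groups: classical:{19,24,35} pop:{5,26,36} rap:{8,21,28,38} rock:{4,27,39}
Ordered by (a.id, b.id); first 4.

8 | 21 ; 8 | 28 ; 8 | 38 ; 21 | 38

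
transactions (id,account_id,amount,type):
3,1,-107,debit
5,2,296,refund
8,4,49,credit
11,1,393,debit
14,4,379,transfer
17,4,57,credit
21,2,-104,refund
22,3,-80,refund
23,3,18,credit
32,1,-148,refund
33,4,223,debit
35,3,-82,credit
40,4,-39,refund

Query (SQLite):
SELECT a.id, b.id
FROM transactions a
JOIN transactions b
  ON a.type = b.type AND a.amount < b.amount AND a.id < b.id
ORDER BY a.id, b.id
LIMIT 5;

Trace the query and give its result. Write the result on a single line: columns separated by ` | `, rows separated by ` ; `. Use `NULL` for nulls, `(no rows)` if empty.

3 | 11 ; 3 | 33 ; 8 | 17 ; 21 | 22 ; 21 | 40

Pairs (a,b) with same type, a.amount < b.amount, a.id < b.id.
type groups: credit:{8,17,23,35} debit:{3,11,33} refund:{5,21,22,32,40} transfer:{14}
Ordered by (a.id, b.id); first 5.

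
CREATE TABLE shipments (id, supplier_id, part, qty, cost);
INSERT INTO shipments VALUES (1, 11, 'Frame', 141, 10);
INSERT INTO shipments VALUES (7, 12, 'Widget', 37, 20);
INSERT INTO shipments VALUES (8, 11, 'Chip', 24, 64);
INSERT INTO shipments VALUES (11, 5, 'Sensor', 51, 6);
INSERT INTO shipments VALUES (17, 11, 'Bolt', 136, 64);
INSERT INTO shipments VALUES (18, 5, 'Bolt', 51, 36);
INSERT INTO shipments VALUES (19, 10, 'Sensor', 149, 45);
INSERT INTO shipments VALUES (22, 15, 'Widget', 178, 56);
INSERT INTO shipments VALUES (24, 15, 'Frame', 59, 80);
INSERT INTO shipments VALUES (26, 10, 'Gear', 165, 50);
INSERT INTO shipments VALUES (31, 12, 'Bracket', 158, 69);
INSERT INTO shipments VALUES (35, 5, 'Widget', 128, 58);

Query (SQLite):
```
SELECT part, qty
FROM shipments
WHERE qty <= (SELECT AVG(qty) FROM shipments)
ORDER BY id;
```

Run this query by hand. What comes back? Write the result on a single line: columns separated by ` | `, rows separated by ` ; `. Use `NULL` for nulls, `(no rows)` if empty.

Widget | 37 ; Chip | 24 ; Sensor | 51 ; Bolt | 51 ; Frame | 59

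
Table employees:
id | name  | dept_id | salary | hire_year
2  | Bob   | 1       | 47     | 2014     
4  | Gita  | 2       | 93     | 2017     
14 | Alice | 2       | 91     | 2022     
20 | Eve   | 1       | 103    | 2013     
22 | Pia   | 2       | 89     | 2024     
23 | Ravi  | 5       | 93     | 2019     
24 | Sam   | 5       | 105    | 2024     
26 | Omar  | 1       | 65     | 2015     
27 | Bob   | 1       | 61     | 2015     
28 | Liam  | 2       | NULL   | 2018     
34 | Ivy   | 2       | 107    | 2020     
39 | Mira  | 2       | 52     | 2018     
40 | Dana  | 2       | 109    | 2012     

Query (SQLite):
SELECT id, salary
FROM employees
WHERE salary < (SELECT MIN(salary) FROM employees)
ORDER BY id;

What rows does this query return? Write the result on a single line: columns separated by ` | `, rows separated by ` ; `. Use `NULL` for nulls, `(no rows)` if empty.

(no rows)

Scalar subquery: MIN(salary) over all employees rows = 47.
Keep rows where salary < that value.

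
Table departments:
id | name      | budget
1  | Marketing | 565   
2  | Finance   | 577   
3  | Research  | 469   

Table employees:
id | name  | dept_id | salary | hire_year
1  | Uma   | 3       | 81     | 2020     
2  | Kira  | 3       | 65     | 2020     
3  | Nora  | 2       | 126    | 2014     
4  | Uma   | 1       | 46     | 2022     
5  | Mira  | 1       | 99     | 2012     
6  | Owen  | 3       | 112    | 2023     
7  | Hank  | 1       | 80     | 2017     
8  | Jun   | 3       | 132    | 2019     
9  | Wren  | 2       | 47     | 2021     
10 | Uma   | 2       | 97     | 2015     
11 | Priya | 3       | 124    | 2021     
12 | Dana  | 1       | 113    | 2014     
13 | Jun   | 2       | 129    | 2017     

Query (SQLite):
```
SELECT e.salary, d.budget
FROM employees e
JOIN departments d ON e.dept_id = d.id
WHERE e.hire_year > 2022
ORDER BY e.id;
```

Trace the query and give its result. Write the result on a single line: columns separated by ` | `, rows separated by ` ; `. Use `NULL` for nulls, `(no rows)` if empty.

112 | 469

Each employees row matches the departments row where dept_id = departments.id.
Then keep rows with e.hire_year > 2022.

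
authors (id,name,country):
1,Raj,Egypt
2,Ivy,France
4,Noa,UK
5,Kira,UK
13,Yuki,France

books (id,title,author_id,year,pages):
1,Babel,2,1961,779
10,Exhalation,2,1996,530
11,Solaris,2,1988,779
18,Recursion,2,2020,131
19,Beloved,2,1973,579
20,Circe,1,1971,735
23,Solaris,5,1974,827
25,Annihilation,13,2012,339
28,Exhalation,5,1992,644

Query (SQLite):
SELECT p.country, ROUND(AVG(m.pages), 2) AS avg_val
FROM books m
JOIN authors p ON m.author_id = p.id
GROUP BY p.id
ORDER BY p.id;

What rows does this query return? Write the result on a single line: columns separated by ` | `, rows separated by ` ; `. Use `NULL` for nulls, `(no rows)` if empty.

Join each books row to its authors via author_id.
Group joined rows by authors.id; compute ROUND(AVG(m.pages), 2) per group.
  1: ids {20} → ROUND(AVG(m.pages), 2)=735
  2: ids {1, 10, 11, 18, 19} → ROUND(AVG(m.pages), 2)=559.6
  5: ids {23, 28} → ROUND(AVG(m.pages), 2)=735.5
  13: ids {25} → ROUND(AVG(m.pages), 2)=339

Egypt | 735 ; France | 559.6 ; UK | 735.5 ; France | 339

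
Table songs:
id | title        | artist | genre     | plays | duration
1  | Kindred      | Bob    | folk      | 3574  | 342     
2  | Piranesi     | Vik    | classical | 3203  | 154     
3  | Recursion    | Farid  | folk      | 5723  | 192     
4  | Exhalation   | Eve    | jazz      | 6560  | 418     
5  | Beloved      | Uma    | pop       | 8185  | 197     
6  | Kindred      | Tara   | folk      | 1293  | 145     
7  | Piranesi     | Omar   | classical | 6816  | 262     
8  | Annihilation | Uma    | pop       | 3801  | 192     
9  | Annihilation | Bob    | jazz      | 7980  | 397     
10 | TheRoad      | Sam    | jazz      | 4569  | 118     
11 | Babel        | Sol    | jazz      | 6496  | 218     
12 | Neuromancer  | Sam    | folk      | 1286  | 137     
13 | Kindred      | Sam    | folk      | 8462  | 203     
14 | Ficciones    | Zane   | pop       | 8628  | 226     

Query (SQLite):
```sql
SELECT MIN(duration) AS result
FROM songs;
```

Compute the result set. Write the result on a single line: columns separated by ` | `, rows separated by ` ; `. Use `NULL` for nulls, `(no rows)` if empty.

All duration values: [342, 154, 192, 418, 197, 145, 262, 192, 397, 118, 218, 137, 203, 226].
MIN of non-NULL values = 118.

118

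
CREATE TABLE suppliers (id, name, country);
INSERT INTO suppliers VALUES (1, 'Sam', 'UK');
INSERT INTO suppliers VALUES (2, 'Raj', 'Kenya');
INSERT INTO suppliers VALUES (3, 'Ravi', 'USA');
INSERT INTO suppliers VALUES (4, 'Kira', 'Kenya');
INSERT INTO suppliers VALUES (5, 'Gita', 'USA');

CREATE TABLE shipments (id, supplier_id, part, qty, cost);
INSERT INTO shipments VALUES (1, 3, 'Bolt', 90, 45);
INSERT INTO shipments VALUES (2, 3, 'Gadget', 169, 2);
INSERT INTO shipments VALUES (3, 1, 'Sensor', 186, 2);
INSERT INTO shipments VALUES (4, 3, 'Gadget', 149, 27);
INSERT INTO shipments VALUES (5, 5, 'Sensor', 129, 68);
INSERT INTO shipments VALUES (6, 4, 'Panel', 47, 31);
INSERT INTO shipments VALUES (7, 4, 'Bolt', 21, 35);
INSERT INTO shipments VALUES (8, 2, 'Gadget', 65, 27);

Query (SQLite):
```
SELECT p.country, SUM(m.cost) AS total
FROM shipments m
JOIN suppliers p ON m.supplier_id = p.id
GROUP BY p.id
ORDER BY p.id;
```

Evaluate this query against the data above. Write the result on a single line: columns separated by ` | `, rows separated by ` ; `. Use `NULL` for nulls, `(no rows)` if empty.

UK | 2 ; Kenya | 27 ; USA | 74 ; Kenya | 66 ; USA | 68

Join each shipments row to its suppliers via supplier_id.
Group joined rows by suppliers.id; compute SUM(m.cost) per group.
  1: ids {3} → SUM(m.cost)=2
  2: ids {8} → SUM(m.cost)=27
  3: ids {1, 2, 4} → SUM(m.cost)=74
  4: ids {6, 7} → SUM(m.cost)=66
  5: ids {5} → SUM(m.cost)=68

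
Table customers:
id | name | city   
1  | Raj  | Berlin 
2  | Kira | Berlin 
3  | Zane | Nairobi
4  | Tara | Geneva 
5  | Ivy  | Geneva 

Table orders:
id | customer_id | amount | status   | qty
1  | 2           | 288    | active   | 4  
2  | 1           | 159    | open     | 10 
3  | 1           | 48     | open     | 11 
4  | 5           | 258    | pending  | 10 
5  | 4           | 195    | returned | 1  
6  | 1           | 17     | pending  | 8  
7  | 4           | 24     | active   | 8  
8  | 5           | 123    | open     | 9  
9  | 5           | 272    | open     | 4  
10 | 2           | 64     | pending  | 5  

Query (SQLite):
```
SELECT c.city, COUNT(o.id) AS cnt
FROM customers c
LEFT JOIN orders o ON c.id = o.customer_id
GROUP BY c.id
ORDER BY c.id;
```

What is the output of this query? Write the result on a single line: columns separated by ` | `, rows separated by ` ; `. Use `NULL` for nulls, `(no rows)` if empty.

LEFT JOIN keeps every customers row; unmatched ones get NULL for orders columns.
Group by customers.id and compute COUNT(o.id). COUNT(col) of an all-NULL group is 0.
  1: ids {2, 3, 6} → COUNT(o.id)=3
  2: ids {1, 10} → COUNT(o.id)=2
  3: ids {—} → COUNT(o.id)=0
  4: ids {5, 7} → COUNT(o.id)=2
  5: ids {4, 8, 9} → COUNT(o.id)=3

Berlin | 3 ; Berlin | 2 ; Nairobi | 0 ; Geneva | 2 ; Geneva | 3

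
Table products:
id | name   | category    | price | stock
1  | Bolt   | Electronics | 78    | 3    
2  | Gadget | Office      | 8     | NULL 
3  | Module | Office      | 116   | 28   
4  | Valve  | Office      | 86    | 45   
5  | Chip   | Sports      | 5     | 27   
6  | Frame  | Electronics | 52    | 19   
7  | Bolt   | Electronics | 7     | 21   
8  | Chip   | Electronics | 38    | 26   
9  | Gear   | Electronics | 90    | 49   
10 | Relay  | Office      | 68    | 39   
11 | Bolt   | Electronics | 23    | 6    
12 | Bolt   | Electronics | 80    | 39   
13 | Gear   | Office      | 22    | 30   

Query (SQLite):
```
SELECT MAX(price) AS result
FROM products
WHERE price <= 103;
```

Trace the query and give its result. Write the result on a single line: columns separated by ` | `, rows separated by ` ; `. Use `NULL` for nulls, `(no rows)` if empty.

Rows where price <= 103 → price values: [78, 8, 86, 5, 52, 7, 38, 90, 68, 23, 80, 22].
MAX of non-NULL values = 90.

90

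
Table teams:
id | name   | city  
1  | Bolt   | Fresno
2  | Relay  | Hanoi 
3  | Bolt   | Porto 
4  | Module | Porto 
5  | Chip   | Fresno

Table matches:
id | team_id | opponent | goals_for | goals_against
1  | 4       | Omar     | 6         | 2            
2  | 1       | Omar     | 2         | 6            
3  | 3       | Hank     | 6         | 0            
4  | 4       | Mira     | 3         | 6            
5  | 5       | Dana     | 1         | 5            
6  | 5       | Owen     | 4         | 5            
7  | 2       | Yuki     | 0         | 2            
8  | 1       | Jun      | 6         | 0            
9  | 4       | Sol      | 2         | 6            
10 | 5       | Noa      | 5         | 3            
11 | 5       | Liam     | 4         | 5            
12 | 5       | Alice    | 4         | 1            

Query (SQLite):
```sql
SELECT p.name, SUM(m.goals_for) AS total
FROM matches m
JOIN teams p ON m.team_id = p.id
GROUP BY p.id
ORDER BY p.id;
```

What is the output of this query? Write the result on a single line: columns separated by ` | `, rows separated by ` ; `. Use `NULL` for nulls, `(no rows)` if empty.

Join each matches row to its teams via team_id.
Group joined rows by teams.id; compute SUM(m.goals_for) per group.
  1: ids {2, 8} → SUM(m.goals_for)=8
  2: ids {7} → SUM(m.goals_for)=0
  3: ids {3} → SUM(m.goals_for)=6
  4: ids {1, 4, 9} → SUM(m.goals_for)=11
  5: ids {5, 6, 10, 11, 12} → SUM(m.goals_for)=18

Bolt | 8 ; Relay | 0 ; Bolt | 6 ; Module | 11 ; Chip | 18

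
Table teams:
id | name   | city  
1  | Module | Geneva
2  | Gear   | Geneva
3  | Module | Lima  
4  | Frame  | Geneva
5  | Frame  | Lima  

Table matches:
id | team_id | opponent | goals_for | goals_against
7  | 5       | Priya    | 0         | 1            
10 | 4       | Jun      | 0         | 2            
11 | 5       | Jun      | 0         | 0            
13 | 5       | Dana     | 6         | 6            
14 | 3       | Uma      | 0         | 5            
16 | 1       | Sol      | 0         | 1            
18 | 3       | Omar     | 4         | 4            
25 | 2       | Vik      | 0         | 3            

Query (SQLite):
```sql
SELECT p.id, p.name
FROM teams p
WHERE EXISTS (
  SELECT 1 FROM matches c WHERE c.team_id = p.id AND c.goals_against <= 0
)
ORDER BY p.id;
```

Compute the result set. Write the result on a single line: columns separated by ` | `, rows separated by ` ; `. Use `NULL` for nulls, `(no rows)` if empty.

5 | Frame

For each teams row, check whether any matches with matching team_id has goals_against <= 0.
Keep rows where that is true.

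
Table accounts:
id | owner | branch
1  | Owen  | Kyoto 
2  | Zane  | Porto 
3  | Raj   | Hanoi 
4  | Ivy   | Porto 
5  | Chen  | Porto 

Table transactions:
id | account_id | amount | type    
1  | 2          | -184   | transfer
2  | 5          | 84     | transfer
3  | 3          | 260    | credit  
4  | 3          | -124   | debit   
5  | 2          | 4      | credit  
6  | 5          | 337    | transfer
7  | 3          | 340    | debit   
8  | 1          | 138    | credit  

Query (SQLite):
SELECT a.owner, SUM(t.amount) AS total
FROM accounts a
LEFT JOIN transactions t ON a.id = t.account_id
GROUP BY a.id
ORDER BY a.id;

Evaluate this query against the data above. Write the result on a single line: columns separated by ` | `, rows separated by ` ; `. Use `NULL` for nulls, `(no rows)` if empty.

Owen | 138 ; Zane | -180 ; Raj | 476 ; Ivy | NULL ; Chen | 421

LEFT JOIN keeps every accounts row; unmatched ones get NULL for transactions columns.
Group by accounts.id and compute SUM(t.amount). SUM over an all-NULL group is NULL.
  1: ids {8} → SUM(t.amount)=138
  2: ids {1, 5} → SUM(t.amount)=-180
  3: ids {3, 4, 7} → SUM(t.amount)=476
  4: ids {—} → SUM(t.amount)=NULL
  5: ids {2, 6} → SUM(t.amount)=421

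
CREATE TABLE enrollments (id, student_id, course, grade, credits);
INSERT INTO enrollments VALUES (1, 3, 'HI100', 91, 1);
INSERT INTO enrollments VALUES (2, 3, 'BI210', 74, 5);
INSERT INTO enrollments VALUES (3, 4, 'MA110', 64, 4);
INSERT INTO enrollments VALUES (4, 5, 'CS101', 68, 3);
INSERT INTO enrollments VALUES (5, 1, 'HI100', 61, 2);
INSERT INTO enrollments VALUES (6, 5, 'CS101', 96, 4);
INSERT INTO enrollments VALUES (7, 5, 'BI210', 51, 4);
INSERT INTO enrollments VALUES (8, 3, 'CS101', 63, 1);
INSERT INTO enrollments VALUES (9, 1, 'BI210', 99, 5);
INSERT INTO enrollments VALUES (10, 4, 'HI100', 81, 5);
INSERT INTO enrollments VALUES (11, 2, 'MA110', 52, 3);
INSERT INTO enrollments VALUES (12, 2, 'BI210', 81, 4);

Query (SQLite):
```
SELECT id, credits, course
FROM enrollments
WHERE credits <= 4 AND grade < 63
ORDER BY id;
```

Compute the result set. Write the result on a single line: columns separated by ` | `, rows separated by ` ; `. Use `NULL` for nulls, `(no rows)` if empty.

credits <= 4: ids {1, 3, 4, 5, 6, 7, 8, 11, 12}
grade < 63: ids {5, 7, 11}
Combine with AND.

5 | 2 | HI100 ; 7 | 4 | BI210 ; 11 | 3 | MA110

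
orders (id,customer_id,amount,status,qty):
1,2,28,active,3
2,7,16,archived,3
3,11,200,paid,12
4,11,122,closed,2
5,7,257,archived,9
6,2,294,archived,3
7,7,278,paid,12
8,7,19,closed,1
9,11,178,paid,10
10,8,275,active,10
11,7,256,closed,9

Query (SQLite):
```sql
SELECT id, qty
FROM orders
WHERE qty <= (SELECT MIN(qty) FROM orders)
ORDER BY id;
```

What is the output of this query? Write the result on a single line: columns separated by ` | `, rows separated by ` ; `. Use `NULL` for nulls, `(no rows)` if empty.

8 | 1

Scalar subquery: MIN(qty) over all orders rows = 1.
Keep rows where qty <= that value.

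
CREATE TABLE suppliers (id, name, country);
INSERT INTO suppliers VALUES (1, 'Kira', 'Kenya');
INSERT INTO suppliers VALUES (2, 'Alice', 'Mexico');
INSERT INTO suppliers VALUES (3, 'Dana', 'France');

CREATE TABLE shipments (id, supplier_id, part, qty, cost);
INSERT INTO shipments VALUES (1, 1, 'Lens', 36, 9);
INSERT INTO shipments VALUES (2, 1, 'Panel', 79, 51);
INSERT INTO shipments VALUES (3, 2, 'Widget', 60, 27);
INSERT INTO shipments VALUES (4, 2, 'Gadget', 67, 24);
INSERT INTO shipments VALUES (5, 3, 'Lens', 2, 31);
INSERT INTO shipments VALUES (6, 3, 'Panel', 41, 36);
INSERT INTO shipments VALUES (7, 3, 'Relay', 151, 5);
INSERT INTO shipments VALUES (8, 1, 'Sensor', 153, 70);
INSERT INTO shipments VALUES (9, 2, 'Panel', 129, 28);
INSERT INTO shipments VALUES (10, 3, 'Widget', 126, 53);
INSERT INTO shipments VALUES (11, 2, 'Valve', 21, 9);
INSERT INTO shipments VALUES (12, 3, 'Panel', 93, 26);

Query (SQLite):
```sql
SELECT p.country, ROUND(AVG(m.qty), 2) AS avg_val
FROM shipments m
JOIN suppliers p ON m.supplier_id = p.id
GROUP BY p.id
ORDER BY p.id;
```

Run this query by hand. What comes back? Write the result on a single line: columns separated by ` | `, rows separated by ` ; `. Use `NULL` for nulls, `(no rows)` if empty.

Kenya | 89.33 ; Mexico | 69.25 ; France | 82.6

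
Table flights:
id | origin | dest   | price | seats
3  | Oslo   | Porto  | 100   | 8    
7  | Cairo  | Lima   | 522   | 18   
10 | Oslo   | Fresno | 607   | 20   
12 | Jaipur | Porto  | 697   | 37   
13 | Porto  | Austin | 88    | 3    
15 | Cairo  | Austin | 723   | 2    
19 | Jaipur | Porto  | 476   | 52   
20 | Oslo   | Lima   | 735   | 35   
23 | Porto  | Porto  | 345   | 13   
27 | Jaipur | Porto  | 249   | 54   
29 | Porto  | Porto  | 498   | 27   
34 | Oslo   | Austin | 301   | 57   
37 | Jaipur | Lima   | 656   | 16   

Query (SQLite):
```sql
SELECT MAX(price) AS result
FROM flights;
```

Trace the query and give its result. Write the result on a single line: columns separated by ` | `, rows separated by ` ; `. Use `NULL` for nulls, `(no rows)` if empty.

All price values: [100, 522, 607, 697, 88, 723, 476, 735, 345, 249, 498, 301, 656].
MAX of non-NULL values = 735.

735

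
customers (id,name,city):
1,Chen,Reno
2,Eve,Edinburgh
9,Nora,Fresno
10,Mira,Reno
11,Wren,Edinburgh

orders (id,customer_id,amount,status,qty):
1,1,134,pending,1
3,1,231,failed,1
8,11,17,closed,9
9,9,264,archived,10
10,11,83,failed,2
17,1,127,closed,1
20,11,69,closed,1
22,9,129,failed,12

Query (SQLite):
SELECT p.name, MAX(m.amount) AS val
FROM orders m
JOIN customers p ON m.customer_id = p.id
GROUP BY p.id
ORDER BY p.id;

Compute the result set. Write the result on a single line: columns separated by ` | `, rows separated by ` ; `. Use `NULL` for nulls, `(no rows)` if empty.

Chen | 231 ; Nora | 264 ; Wren | 83

Join each orders row to its customers via customer_id.
Group joined rows by customers.id; compute MAX(m.amount) per group.
  1: ids {1, 3, 17} → MAX(m.amount)=231
  9: ids {9, 22} → MAX(m.amount)=264
  11: ids {8, 10, 20} → MAX(m.amount)=83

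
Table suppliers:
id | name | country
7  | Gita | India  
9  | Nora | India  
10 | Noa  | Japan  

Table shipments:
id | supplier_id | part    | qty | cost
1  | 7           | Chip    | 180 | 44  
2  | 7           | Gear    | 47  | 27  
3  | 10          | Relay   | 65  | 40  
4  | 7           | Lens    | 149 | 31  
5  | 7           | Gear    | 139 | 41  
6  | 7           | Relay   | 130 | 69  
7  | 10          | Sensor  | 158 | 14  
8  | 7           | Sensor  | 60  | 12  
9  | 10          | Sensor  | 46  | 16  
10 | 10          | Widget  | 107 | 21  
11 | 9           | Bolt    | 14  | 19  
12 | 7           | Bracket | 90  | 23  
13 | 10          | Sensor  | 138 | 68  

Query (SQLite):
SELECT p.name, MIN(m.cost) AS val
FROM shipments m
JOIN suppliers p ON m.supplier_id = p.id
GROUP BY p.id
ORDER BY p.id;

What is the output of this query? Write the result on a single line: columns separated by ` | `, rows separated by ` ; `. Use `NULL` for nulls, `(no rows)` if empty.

Join each shipments row to its suppliers via supplier_id.
Group joined rows by suppliers.id; compute MIN(m.cost) per group.
  7: ids {1, 2, 4, 5, 6, 8, 12} → MIN(m.cost)=12
  9: ids {11} → MIN(m.cost)=19
  10: ids {3, 7, 9, 10, 13} → MIN(m.cost)=14

Gita | 12 ; Nora | 19 ; Noa | 14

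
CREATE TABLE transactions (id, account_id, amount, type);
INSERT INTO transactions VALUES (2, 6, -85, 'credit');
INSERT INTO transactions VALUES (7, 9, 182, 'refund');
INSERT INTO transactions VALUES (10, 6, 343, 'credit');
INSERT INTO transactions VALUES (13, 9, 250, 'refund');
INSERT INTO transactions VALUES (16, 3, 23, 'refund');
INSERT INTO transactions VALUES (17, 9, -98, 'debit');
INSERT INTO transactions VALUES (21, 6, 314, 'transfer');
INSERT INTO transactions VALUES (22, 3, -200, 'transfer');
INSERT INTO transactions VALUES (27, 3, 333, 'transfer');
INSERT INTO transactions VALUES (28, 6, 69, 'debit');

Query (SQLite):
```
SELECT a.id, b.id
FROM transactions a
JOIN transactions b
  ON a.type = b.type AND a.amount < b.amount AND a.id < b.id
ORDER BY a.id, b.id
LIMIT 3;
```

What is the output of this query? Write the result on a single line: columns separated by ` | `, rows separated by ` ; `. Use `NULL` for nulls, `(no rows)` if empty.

Pairs (a,b) with same type, a.amount < b.amount, a.id < b.id.
type groups: credit:{2,10} debit:{17,28} refund:{7,13,16} transfer:{21,22,27}
Ordered by (a.id, b.id); first 3.

2 | 10 ; 7 | 13 ; 17 | 28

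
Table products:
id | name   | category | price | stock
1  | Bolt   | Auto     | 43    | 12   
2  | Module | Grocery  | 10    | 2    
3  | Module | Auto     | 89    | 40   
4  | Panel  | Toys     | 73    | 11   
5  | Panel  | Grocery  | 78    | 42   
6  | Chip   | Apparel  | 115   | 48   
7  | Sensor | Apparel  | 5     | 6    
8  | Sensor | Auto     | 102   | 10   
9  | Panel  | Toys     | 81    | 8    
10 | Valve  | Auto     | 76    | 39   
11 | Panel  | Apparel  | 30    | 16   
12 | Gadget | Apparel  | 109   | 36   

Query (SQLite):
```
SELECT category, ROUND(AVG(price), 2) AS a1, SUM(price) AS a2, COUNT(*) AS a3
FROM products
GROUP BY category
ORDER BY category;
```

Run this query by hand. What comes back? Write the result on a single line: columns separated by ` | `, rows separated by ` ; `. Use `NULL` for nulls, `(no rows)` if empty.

Group products by category.
Per group compute: ROUND(AVG(price), 2), SUM(price), COUNT(*).
  Apparel: ids {6, 7, 11, 12} → ROUND(AVG(price), 2)=64.75, SUM(price)=259, COUNT(*)=4
  Auto: ids {1, 3, 8, 10} → ROUND(AVG(price), 2)=77.5, SUM(price)=310, COUNT(*)=4
  Grocery: ids {2, 5} → ROUND(AVG(price), 2)=44, SUM(price)=88, COUNT(*)=2
  Toys: ids {4, 9} → ROUND(AVG(price), 2)=77, SUM(price)=154, COUNT(*)=2

Apparel | 64.75 | 259 | 4 ; Auto | 77.5 | 310 | 4 ; Grocery | 44 | 88 | 2 ; Toys | 77 | 154 | 2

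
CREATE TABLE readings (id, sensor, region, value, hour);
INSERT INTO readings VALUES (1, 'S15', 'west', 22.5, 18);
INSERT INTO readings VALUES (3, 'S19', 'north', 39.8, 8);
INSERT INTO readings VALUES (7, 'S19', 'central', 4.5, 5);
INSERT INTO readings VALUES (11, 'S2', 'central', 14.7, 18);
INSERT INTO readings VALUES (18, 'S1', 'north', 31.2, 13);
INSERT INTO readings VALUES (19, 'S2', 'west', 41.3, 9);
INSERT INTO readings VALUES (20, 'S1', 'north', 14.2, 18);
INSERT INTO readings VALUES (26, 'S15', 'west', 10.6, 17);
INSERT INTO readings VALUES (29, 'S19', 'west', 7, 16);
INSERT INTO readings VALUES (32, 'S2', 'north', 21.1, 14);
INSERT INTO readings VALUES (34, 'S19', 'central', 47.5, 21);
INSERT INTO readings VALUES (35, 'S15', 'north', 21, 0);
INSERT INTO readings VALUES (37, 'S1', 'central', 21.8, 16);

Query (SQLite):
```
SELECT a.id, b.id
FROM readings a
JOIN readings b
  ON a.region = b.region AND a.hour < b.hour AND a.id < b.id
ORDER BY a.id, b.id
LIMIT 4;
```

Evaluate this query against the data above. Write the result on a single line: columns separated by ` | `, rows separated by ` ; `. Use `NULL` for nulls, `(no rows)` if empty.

Pairs (a,b) with same region, a.hour < b.hour, a.id < b.id.
region groups: central:{7,11,34,37} north:{3,18,20,32,35} west:{1,19,26,29}
Ordered by (a.id, b.id); first 4.

3 | 18 ; 3 | 20 ; 3 | 32 ; 7 | 11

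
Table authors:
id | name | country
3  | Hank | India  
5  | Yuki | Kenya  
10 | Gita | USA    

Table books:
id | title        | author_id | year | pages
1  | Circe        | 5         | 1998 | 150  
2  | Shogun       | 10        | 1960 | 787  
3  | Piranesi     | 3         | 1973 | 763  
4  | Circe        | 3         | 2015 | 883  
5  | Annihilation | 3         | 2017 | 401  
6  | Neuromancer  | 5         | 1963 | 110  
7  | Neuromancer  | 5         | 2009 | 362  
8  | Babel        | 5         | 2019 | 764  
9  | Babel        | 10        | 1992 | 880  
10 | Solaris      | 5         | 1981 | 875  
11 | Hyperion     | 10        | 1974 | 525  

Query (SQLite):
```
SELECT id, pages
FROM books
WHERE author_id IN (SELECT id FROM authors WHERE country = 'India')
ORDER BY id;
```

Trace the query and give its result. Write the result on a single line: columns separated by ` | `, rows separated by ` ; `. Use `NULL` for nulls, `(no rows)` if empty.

Inner query: authors.id where country = 'India'.
Outer: keep books rows whose author_id is in that set.
Inner query → {3}

3 | 763 ; 4 | 883 ; 5 | 401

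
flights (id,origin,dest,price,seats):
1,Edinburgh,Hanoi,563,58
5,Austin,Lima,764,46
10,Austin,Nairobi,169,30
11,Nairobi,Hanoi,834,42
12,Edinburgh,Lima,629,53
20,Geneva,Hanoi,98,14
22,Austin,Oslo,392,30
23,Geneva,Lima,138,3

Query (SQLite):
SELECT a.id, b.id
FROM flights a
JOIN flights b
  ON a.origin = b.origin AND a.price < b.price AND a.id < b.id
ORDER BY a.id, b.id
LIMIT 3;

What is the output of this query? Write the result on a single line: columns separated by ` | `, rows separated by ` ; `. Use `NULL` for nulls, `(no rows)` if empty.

1 | 12 ; 10 | 22 ; 20 | 23

Pairs (a,b) with same origin, a.price < b.price, a.id < b.id.
origin groups: Austin:{5,10,22} Edinburgh:{1,12} Geneva:{20,23} Nairobi:{11}
Ordered by (a.id, b.id); first 3.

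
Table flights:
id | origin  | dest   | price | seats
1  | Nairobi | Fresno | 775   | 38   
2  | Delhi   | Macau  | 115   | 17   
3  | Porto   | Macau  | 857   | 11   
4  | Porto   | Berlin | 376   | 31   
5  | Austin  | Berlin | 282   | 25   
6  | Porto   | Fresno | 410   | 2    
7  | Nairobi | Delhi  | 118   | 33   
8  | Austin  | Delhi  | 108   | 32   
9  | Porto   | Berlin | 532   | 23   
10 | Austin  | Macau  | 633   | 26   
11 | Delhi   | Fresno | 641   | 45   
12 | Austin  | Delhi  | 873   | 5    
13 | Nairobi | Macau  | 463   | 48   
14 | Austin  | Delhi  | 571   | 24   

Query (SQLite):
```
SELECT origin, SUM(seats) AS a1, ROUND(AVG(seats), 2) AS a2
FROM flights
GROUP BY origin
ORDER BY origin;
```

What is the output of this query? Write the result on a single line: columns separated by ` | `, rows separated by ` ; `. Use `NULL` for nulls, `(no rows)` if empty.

Austin | 112 | 22.4 ; Delhi | 62 | 31 ; Nairobi | 119 | 39.67 ; Porto | 67 | 16.75

Group flights by origin.
Per group compute: SUM(seats), ROUND(AVG(seats), 2).
  Austin: ids {5, 8, 10, 12, 14} → SUM(seats)=112, ROUND(AVG(seats), 2)=22.4
  Delhi: ids {2, 11} → SUM(seats)=62, ROUND(AVG(seats), 2)=31
  Nairobi: ids {1, 7, 13} → SUM(seats)=119, ROUND(AVG(seats), 2)=39.67
  Porto: ids {3, 4, 6, 9} → SUM(seats)=67, ROUND(AVG(seats), 2)=16.75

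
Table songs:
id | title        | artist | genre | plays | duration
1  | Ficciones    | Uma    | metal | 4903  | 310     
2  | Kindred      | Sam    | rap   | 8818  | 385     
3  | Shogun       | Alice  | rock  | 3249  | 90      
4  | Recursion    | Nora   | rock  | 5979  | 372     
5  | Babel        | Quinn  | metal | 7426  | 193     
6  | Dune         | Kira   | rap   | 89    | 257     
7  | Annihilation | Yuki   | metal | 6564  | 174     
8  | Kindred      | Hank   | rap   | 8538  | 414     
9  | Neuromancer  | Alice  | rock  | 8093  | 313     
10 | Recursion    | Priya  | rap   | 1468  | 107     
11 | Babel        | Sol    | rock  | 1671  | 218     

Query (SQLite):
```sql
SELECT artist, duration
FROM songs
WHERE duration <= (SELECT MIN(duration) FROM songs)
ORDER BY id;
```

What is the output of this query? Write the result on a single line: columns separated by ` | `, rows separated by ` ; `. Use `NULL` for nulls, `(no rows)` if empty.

Scalar subquery: MIN(duration) over all songs rows = 90.
Keep rows where duration <= that value.

Alice | 90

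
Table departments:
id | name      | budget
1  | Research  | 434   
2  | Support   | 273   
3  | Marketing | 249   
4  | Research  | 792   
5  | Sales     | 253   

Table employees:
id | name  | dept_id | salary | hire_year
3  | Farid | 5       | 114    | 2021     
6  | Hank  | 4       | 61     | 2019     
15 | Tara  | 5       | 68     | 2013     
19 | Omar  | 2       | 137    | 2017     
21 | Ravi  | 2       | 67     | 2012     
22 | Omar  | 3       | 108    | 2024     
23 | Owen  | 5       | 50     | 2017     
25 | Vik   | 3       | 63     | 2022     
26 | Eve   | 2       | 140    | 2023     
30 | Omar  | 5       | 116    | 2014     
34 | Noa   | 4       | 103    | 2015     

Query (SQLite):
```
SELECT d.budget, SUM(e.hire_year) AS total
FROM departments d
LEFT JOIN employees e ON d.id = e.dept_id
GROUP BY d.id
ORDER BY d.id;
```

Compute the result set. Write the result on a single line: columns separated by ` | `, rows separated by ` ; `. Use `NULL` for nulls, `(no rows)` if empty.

434 | NULL ; 273 | 6052 ; 249 | 4046 ; 792 | 4034 ; 253 | 8065

LEFT JOIN keeps every departments row; unmatched ones get NULL for employees columns.
Group by departments.id and compute SUM(e.hire_year). SUM over an all-NULL group is NULL.
  1: ids {—} → SUM(e.hire_year)=NULL
  2: ids {19, 21, 26} → SUM(e.hire_year)=6052
  3: ids {22, 25} → SUM(e.hire_year)=4046
  4: ids {6, 34} → SUM(e.hire_year)=4034
  5: ids {3, 15, 23, 30} → SUM(e.hire_year)=8065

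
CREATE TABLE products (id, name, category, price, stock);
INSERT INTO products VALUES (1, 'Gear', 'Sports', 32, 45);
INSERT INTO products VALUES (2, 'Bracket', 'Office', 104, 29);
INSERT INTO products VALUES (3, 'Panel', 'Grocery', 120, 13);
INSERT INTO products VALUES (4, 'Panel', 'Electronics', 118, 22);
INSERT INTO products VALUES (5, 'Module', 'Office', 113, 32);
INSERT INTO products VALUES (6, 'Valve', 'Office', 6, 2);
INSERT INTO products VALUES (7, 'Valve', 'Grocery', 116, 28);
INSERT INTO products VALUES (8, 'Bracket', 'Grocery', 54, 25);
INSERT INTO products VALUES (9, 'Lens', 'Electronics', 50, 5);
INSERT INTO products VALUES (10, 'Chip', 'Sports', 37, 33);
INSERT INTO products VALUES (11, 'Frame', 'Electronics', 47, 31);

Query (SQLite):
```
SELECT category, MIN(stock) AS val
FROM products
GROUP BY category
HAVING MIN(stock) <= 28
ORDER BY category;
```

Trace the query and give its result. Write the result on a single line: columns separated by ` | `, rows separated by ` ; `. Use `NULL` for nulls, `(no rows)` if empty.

Electronics | 5 ; Grocery | 13 ; Office | 2

Partition products by category; compute MIN(stock) within each group.
HAVING: keep groups where MIN(stock) <= 28.
  Electronics: ids {4, 9, 11} → MIN(stock)=5
  Grocery: ids {3, 7, 8} → MIN(stock)=13
  Office: ids {2, 5, 6} → MIN(stock)=2
  Sports: ids {1, 10} → MIN(stock)=33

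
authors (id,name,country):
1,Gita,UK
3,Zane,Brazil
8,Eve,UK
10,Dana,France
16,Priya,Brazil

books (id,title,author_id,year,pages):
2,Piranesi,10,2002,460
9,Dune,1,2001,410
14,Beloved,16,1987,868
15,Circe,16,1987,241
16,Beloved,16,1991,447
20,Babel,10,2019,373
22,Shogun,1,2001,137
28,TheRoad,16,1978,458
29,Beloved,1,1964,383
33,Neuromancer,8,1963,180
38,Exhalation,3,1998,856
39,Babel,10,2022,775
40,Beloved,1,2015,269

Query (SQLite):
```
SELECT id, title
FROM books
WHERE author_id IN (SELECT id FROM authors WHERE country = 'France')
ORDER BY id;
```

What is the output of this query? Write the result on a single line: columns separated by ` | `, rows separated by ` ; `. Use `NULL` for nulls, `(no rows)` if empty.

2 | Piranesi ; 20 | Babel ; 39 | Babel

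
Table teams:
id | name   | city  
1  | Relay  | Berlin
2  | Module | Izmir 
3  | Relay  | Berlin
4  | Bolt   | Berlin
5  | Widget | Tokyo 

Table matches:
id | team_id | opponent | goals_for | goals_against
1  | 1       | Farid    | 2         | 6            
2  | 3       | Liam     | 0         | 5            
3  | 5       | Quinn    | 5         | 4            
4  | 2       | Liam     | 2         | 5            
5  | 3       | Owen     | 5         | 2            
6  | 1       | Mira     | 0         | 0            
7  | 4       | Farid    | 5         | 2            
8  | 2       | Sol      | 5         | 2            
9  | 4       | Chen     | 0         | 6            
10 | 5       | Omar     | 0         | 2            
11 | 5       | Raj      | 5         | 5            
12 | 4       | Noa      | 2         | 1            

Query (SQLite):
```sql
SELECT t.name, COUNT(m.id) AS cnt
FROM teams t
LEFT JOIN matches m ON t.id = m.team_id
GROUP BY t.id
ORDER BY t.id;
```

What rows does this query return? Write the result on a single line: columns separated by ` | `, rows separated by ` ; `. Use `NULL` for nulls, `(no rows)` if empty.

Relay | 2 ; Module | 2 ; Relay | 2 ; Bolt | 3 ; Widget | 3

LEFT JOIN keeps every teams row; unmatched ones get NULL for matches columns.
Group by teams.id and compute COUNT(m.id). COUNT(col) of an all-NULL group is 0.
  1: ids {1, 6} → COUNT(m.id)=2
  2: ids {4, 8} → COUNT(m.id)=2
  3: ids {2, 5} → COUNT(m.id)=2
  4: ids {7, 9, 12} → COUNT(m.id)=3
  5: ids {3, 10, 11} → COUNT(m.id)=3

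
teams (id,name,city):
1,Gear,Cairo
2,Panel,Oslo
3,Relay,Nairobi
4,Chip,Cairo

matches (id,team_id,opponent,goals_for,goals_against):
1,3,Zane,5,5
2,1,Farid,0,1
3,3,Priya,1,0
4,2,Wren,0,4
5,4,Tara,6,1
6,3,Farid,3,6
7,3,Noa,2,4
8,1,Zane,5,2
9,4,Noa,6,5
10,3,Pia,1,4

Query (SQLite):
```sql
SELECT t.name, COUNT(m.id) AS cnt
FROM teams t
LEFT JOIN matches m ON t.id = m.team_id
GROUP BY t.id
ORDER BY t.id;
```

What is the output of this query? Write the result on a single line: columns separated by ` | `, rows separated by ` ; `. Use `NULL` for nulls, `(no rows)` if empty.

LEFT JOIN keeps every teams row; unmatched ones get NULL for matches columns.
Group by teams.id and compute COUNT(m.id). COUNT(col) of an all-NULL group is 0.
  1: ids {2, 8} → COUNT(m.id)=2
  2: ids {4} → COUNT(m.id)=1
  3: ids {1, 3, 6, 7, 10} → COUNT(m.id)=5
  4: ids {5, 9} → COUNT(m.id)=2

Gear | 2 ; Panel | 1 ; Relay | 5 ; Chip | 2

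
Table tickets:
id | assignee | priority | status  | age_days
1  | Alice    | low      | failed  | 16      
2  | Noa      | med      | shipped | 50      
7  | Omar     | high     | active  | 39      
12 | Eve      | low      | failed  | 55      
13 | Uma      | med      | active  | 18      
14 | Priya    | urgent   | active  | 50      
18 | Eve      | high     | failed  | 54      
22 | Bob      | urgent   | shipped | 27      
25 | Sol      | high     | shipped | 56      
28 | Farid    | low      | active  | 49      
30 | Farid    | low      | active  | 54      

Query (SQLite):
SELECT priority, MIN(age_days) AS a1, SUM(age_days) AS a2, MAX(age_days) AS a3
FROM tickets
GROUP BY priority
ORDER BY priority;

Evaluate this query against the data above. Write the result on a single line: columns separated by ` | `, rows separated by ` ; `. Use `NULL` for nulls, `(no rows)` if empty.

Group tickets by priority.
Per group compute: MIN(age_days), SUM(age_days), MAX(age_days).
  high: ids {7, 18, 25} → MIN(age_days)=39, SUM(age_days)=149, MAX(age_days)=56
  low: ids {1, 12, 28, 30} → MIN(age_days)=16, SUM(age_days)=174, MAX(age_days)=55
  med: ids {2, 13} → MIN(age_days)=18, SUM(age_days)=68, MAX(age_days)=50
  urgent: ids {14, 22} → MIN(age_days)=27, SUM(age_days)=77, MAX(age_days)=50

high | 39 | 149 | 56 ; low | 16 | 174 | 55 ; med | 18 | 68 | 50 ; urgent | 27 | 77 | 50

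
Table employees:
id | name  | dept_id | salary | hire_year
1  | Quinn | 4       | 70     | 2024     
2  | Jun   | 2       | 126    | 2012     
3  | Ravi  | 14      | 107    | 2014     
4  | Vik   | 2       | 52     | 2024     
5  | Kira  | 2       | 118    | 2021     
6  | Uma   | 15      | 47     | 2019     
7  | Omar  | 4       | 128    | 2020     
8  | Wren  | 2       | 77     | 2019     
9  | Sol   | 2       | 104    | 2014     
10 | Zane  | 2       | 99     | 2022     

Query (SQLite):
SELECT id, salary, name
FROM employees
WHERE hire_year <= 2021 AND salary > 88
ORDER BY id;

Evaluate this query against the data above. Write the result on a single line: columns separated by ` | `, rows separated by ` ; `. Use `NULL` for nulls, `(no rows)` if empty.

2 | 126 | Jun ; 3 | 107 | Ravi ; 5 | 118 | Kira ; 7 | 128 | Omar ; 9 | 104 | Sol

hire_year <= 2021: ids {2, 3, 5, 6, 7, 8, 9}
salary > 88: ids {2, 3, 5, 7, 9, 10}
Combine with AND.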